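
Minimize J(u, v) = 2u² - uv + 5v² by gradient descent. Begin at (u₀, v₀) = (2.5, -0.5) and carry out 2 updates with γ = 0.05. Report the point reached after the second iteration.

(1.57375, 0.03625)

∇J = (4u - v, -u + 10v)
(u₁, v₁) = (2.5, -0.5) − 0.05·(10.5, -7.5) = (1.975, -0.125)
(u₂, v₂) = (1.975, -0.125) − 0.05·(8.025, -3.225) = (1.57375, 0.03625)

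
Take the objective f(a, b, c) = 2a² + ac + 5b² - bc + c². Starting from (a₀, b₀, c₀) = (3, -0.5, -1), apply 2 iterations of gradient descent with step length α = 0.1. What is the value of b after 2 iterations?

-0.115

∇f = (4a + c, 10b - c, a - b + 2c)
(a₁, b₁, c₁) = (3, -0.5, -1) − 0.1·(11, -4, 1.5) = (1.9, -0.1, -1.15)
(a₂, b₂, c₂) = (1.9, -0.1, -1.15) − 0.1·(6.45, 0.15, -0.3) = (1.255, -0.115, -1.12)
b = -0.115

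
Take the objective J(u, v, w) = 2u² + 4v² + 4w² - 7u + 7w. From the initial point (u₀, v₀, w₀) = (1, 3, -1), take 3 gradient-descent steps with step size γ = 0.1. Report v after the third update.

∇J = (4u - 7, 8v, 8w + 7)
Step 1: at (1, 3, -1), ∇J = (-3, 24, -1) → (1, 3, -1) − 0.1·(-3, 24, -1) = (1.3, 0.6, -0.9)
Step 2: at (1.3, 0.6, -0.9), ∇J = (-1.8, 4.8, -0.2) → (1.3, 0.6, -0.9) − 0.1·(-1.8, 4.8, -0.2) = (1.48, 0.12, -0.88)
Step 3: at (1.48, 0.12, -0.88), ∇J = (-1.08, 0.96, -0.04) → (1.48, 0.12, -0.88) − 0.1·(-1.08, 0.96, -0.04) = (1.588, 0.024, -0.876)
v = 0.024

0.024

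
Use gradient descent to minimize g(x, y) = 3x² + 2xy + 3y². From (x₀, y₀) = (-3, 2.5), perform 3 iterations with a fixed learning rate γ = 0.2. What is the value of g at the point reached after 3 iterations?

0.025264

∇g = (6x + 2y, 2x + 6y)
Step 1: at (-3, 2.5), ∇g = (-13, 9) → (-3, 2.5) − 0.2·(-13, 9) = (-0.4, 0.7)
Step 2: at (-0.4, 0.7), ∇g = (-1, 3.4) → (-0.4, 0.7) − 0.2·(-1, 3.4) = (-0.2, 0.02)
Step 3: at (-0.2, 0.02), ∇g = (-1.16, -0.28) → (-0.2, 0.02) − 0.2·(-1.16, -0.28) = (0.032, 0.076)
g(0.032, 0.076) = 0.025264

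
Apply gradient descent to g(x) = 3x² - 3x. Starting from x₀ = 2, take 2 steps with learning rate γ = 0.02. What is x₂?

1.6616

g′(x) = 6x - 3
x₁ = 2 − 0.02·9 = 1.82
x₂ = 1.82 − 0.02·7.92 = 1.6616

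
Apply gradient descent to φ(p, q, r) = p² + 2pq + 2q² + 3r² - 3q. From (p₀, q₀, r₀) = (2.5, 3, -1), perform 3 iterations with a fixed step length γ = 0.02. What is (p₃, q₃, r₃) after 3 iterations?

(1.897952, 2.250304, -0.681472)

∇φ = (2p + 2q, 2p + 4q - 3, 6r)
Step 1: at (2.5, 3, -1), ∇φ = (11, 14, -6) → (2.5, 3, -1) − 0.02·(11, 14, -6) = (2.28, 2.72, -0.88)
Step 2: at (2.28, 2.72, -0.88), ∇φ = (10, 12.44, -5.28) → (2.28, 2.72, -0.88) − 0.02·(10, 12.44, -5.28) = (2.08, 2.4712, -0.7744)
Step 3: at (2.08, 2.4712, -0.7744), ∇φ = (9.1024, 11.0448, -4.6464) → (2.08, 2.4712, -0.7744) − 0.02·(9.1024, 11.0448, -4.6464) = (1.897952, 2.250304, -0.681472)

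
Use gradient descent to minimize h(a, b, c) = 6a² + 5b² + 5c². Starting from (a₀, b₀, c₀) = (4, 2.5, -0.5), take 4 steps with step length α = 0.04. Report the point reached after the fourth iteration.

∇h = (12a, 10b, 10c)
(a₁, b₁, c₁) = (4, 2.5, -0.5) − 0.04·(48, 25, -5) = (2.08, 1.5, -0.3)
(a₂, b₂, c₂) = (2.08, 1.5, -0.3) − 0.04·(24.96, 15, -3) = (1.0816, 0.9, -0.18)
(a₃, b₃, c₃) = (1.0816, 0.9, -0.18) − 0.04·(12.9792, 9, -1.8) = (0.562432, 0.54, -0.108)
(a₄, b₄, c₄) = (0.562432, 0.54, -0.108) − 0.04·(6.749184, 5.4, -1.08) = (0.29246464, 0.324, -0.0648)

(0.29246464, 0.324, -0.0648)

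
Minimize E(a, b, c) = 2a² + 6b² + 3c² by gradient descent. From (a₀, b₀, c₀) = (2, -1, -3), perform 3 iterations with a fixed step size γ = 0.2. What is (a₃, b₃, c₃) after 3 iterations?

(0.016, 2.744, 0.024)

∇E = (4a, 12b, 6c)
(a₁, b₁, c₁) = (2, -1, -3) − 0.2·(8, -12, -18) = (0.4, 1.4, 0.6)
(a₂, b₂, c₂) = (0.4, 1.4, 0.6) − 0.2·(1.6, 16.8, 3.6) = (0.08, -1.96, -0.12)
(a₃, b₃, c₃) = (0.08, -1.96, -0.12) − 0.2·(0.32, -23.52, -0.72) = (0.016, 2.744, 0.024)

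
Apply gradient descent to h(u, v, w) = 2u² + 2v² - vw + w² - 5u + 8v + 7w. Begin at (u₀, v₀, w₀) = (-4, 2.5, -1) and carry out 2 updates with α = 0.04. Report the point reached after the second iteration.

∇h = (4u - 5, 4v - w + 8, -v + 2w + 7)
(u₁, v₁, w₁) = (-4, 2.5, -1) − 0.04·(-21, 19, 2.5) = (-3.16, 1.74, -1.1)
(u₂, v₂, w₂) = (-3.16, 1.74, -1.1) − 0.04·(-17.64, 16.06, 3.06) = (-2.4544, 1.0976, -1.2224)

(-2.4544, 1.0976, -1.2224)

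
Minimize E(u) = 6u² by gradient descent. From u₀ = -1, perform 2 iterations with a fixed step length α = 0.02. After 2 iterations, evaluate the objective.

2.00173056

E′(u) = 12u
u₁ = -1 − 0.02·(-12) = -0.76
u₂ = -0.76 − 0.02·(-9.12) = -0.5776
E(-0.5776) = 2.00173056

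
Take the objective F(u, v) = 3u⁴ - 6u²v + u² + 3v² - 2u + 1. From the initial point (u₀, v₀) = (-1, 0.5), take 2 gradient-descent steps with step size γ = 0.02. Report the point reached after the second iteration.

∇F = (12u³ - 12uv + 2u - 2, -6u² + 6v)
Step 1: at (-1, 0.5), ∇F = (-10, -3) → (-1, 0.5) − 0.02·(-10, -3) = (-0.8, 0.56)
Step 2: at (-0.8, 0.56), ∇F = (-4.368, -0.48) → (-0.8, 0.56) − 0.02·(-4.368, -0.48) = (-0.71264, 0.5696)

(-0.71264, 0.5696)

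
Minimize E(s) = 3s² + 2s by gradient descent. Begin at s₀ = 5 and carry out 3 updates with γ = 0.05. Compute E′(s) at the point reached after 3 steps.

E′(s) = 6s + 2
Step 1: E′(5) = 32; s₁ = 5 − 0.05·32 = 3.4
Step 2: E′(3.4) = 22.4; s₂ = 3.4 − 0.05·22.4 = 2.28
Step 3: E′(2.28) = 15.68; s₃ = 2.28 − 0.05·15.68 = 1.496
E′(s) at (1.496) = 10.976

10.976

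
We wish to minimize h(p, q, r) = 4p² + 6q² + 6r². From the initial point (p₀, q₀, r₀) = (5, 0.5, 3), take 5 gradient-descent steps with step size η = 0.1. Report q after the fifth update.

∇h = (8p, 12q, 12r)
(p₁, q₁, r₁) = (5, 0.5, 3) − 0.1·(40, 6, 36) = (1, -0.1, -0.6)
(p₂, q₂, r₂) = (1, -0.1, -0.6) − 0.1·(8, -1.2, -7.2) = (0.2, 0.02, 0.12)
(p₃, q₃, r₃) = (0.2, 0.02, 0.12) − 0.1·(1.6, 0.24, 1.44) = (0.04, -0.004, -0.024)
(p₄, q₄, r₄) = (0.04, -0.004, -0.024) − 0.1·(0.32, -0.048, -0.288) = (0.008, 0.0008, 0.0048)
(p₅, q₅, r₅) = (0.008, 0.0008, 0.0048) − 0.1·(0.064, 0.0096, 0.0576) = (0.0016, -0.00016, -0.00096)
q = -0.00016

-0.00016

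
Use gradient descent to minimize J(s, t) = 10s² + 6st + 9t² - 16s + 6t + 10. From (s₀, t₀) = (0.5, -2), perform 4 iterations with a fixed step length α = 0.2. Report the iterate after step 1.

∇J = (20s + 6t - 16, 6s + 18t + 6)
Step 1: at (0.5, -2), ∇J = (-18, -27) → (0.5, -2) − 0.2·(-18, -27) = (4.1, 3.4)

(4.1, 3.4)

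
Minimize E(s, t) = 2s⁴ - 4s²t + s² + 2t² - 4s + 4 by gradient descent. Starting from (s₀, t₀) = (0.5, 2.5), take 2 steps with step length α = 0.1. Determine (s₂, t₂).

(0.0056, 2.116)

∇E = (8s³ - 8st + 2s - 4, -4s² + 4t)
Step 1: at (0.5, 2.5), ∇E = (-12, 9) → (0.5, 2.5) − 0.1·(-12, 9) = (1.7, 1.6)
Step 2: at (1.7, 1.6), ∇E = (16.944, -5.16) → (1.7, 1.6) − 0.1·(16.944, -5.16) = (0.0056, 2.116)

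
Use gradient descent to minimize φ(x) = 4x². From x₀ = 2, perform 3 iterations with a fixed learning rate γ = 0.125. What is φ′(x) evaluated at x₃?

φ′(x) = 8x
x₁ = 2 − 0.125·16 = 0
x₂ = 0 − 0.125·0 = 0
x₃ = 0 − 0.125·0 = 0
φ′(x) at (0) = 0

0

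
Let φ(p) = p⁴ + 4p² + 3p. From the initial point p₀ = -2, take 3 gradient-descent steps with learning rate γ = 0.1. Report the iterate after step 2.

φ′(p) = 4p³ + 8p + 3
Step 1: φ′(-2) = -45; p₁ = -2 − 0.1·(-45) = 2.5
Step 2: φ′(2.5) = 85.5; p₂ = 2.5 − 0.1·85.5 = -6.05

-6.05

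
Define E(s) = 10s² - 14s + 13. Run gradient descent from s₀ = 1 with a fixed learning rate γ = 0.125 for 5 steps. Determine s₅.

-1.578125

E′(s) = 20s - 14
Step 1: E′(1) = 6; s₁ = 1 − 0.125·6 = 0.25
Step 2: E′(0.25) = -9; s₂ = 0.25 − 0.125·(-9) = 1.375
Step 3: E′(1.375) = 13.5; s₃ = 1.375 − 0.125·13.5 = -0.3125
Step 4: E′(-0.3125) = -20.25; s₄ = -0.3125 − 0.125·(-20.25) = 2.21875
Step 5: E′(2.21875) = 30.375; s₅ = 2.21875 − 0.125·30.375 = -1.578125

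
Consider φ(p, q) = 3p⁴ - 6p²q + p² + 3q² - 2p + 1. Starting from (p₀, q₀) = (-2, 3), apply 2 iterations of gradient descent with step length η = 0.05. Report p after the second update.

-1.265

∇φ = (12p³ - 12pq + 2p - 2, -6p² + 6q)
Step 1: at (-2, 3), ∇φ = (-30, -6) → (-2, 3) − 0.05·(-30, -6) = (-0.5, 3.3)
Step 2: at (-0.5, 3.3), ∇φ = (15.3, 18.3) → (-0.5, 3.3) − 0.05·(15.3, 18.3) = (-1.265, 2.385)
p = -1.265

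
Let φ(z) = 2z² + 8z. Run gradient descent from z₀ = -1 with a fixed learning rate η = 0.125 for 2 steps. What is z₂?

φ′(z) = 4z + 8
Step 1: φ′(-1) = 4; z₁ = -1 − 0.125·4 = -1.5
Step 2: φ′(-1.5) = 2; z₂ = -1.5 − 0.125·2 = -1.75

-1.75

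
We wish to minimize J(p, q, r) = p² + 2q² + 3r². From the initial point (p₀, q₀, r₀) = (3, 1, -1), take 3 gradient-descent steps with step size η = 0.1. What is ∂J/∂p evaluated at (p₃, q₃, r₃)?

3.072

∇J = (2p, 4q, 6r)
Step 1: at (3, 1, -1), ∇J = (6, 4, -6) → (3, 1, -1) − 0.1·(6, 4, -6) = (2.4, 0.6, -0.4)
Step 2: at (2.4, 0.6, -0.4), ∇J = (4.8, 2.4, -2.4) → (2.4, 0.6, -0.4) − 0.1·(4.8, 2.4, -2.4) = (1.92, 0.36, -0.16)
Step 3: at (1.92, 0.36, -0.16), ∇J = (3.84, 1.44, -0.96) → (1.92, 0.36, -0.16) − 0.1·(3.84, 1.44, -0.96) = (1.536, 0.216, -0.064)
∂J/∂p at (1.536, 0.216, -0.064) = 3.072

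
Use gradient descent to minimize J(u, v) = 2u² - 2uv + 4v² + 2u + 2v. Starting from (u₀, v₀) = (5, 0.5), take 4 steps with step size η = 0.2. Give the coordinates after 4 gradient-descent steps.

(-0.4464, -0.812)

∇J = (4u - 2v + 2, -2u + 8v + 2)
(u₁, v₁) = (5, 0.5) − 0.2·(21, -4) = (0.8, 1.3)
(u₂, v₂) = (0.8, 1.3) − 0.2·(2.6, 10.8) = (0.28, -0.86)
(u₃, v₃) = (0.28, -0.86) − 0.2·(4.84, -5.44) = (-0.688, 0.228)
(u₄, v₄) = (-0.688, 0.228) − 0.2·(-1.208, 5.2) = (-0.4464, -0.812)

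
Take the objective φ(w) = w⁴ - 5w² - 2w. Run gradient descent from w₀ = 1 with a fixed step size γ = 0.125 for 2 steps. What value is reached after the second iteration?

0.75

φ′(w) = 4w³ - 10w - 2
w₁ = 1 − 0.125·(-8) = 2
w₂ = 2 − 0.125·10 = 0.75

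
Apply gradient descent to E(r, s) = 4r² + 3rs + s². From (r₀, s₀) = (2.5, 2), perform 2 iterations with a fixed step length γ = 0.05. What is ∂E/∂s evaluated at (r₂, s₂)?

∇E = (8r + 3s, 3r + 2s)
Step 1: at (2.5, 2), ∇E = (26, 11.5) → (2.5, 2) − 0.05·(26, 11.5) = (1.2, 1.425)
Step 2: at (1.2, 1.425), ∇E = (13.875, 6.45) → (1.2, 1.425) − 0.05·(13.875, 6.45) = (0.50625, 1.1025)
∂E/∂s at (0.50625, 1.1025) = 3.72375

3.72375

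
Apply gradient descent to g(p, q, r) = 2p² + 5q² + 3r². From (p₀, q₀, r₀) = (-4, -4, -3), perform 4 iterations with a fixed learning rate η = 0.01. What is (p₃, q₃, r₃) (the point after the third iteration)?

(-3.538944, -2.916, -2.491752)

∇g = (4p, 10q, 6r)
Step 1: at (-4, -4, -3), ∇g = (-16, -40, -18) → (-4, -4, -3) − 0.01·(-16, -40, -18) = (-3.84, -3.6, -2.82)
Step 2: at (-3.84, -3.6, -2.82), ∇g = (-15.36, -36, -16.92) → (-3.84, -3.6, -2.82) − 0.01·(-15.36, -36, -16.92) = (-3.6864, -3.24, -2.6508)
Step 3: at (-3.6864, -3.24, -2.6508), ∇g = (-14.7456, -32.4, -15.9048) → (-3.6864, -3.24, -2.6508) − 0.01·(-14.7456, -32.4, -15.9048) = (-3.538944, -2.916, -2.491752)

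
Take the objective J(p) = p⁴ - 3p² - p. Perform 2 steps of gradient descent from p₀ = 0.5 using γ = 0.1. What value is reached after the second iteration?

J′(p) = 4p³ - 6p - 1
Step 1: J′(0.5) = -3.5; p₁ = 0.5 − 0.1·(-3.5) = 0.85
Step 2: J′(0.85) = -3.6435; p₂ = 0.85 − 0.1·(-3.6435) = 1.21435

1.21435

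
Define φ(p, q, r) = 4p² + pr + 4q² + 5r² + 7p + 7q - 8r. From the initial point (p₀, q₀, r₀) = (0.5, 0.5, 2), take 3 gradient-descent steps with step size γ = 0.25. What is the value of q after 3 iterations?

-2.25

∇φ = (8p + r + 7, 8q + 7, p + 10r - 8)
Step 1: at (0.5, 0.5, 2), ∇φ = (13, 11, 12.5) → (0.5, 0.5, 2) − 0.25·(13, 11, 12.5) = (-2.75, -2.25, -1.125)
Step 2: at (-2.75, -2.25, -1.125), ∇φ = (-16.125, -11, -22) → (-2.75, -2.25, -1.125) − 0.25·(-16.125, -11, -22) = (1.28125, 0.5, 4.375)
Step 3: at (1.28125, 0.5, 4.375), ∇φ = (21.625, 11, 37.03125) → (1.28125, 0.5, 4.375) − 0.25·(21.625, 11, 37.03125) = (-4.125, -2.25, -4.8828125)
q = -2.25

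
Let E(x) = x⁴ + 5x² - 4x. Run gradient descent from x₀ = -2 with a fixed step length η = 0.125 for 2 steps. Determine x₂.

-63.25

E′(x) = 4x³ + 10x - 4
x₁ = -2 − 0.125·(-56) = 5
x₂ = 5 − 0.125·546 = -63.25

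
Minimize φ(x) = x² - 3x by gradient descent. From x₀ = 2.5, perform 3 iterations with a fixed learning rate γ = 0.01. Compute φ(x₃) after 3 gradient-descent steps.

-1.364157619136

φ′(x) = 2x - 3
x₁ = 2.5 − 0.01·2 = 2.48
x₂ = 2.48 − 0.01·1.96 = 2.4604
x₃ = 2.4604 − 0.01·1.9208 = 2.441192
φ(2.441192) = -1.364157619136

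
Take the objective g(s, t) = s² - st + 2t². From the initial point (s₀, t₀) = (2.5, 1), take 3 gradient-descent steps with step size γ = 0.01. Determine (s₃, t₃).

(2.381939, 0.9555985)

∇g = (2s - t, -s + 4t)
Step 1: at (2.5, 1), ∇g = (4, 1.5) → (2.5, 1) − 0.01·(4, 1.5) = (2.46, 0.985)
Step 2: at (2.46, 0.985), ∇g = (3.935, 1.48) → (2.46, 0.985) − 0.01·(3.935, 1.48) = (2.42065, 0.9702)
Step 3: at (2.42065, 0.9702), ∇g = (3.8711, 1.46015) → (2.42065, 0.9702) − 0.01·(3.8711, 1.46015) = (2.381939, 0.9555985)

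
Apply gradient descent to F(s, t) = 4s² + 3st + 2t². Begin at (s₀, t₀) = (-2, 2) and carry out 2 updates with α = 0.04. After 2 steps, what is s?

-1.3184

∇F = (8s + 3t, 3s + 4t)
(s₁, t₁) = (-2, 2) − 0.04·(-10, 2) = (-1.6, 1.92)
(s₂, t₂) = (-1.6, 1.92) − 0.04·(-7.04, 2.88) = (-1.3184, 1.8048)
s = -1.3184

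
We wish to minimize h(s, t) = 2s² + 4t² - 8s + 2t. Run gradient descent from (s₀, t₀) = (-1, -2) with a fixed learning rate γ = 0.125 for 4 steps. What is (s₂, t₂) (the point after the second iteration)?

(1.25, -0.25)

∇h = (4s - 8, 8t + 2)
Step 1: at (-1, -2), ∇h = (-12, -14) → (-1, -2) − 0.125·(-12, -14) = (0.5, -0.25)
Step 2: at (0.5, -0.25), ∇h = (-6, 0) → (0.5, -0.25) − 0.125·(-6, 0) = (1.25, -0.25)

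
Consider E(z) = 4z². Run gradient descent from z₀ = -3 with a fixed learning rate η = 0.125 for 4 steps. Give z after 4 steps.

0

E′(z) = 8z
z₁ = -3 − 0.125·(-24) = 0
z₂ = 0 − 0.125·0 = 0
z₃ = 0 − 0.125·0 = 0
z₄ = 0 − 0.125·0 = 0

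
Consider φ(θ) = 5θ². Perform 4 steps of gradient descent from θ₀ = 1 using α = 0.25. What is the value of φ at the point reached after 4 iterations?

128.14453125

φ′(θ) = 10θ
Step 1: φ′(1) = 10; θ₁ = 1 − 0.25·10 = -1.5
Step 2: φ′(-1.5) = -15; θ₂ = -1.5 − 0.25·(-15) = 2.25
Step 3: φ′(2.25) = 22.5; θ₃ = 2.25 − 0.25·22.5 = -3.375
Step 4: φ′(-3.375) = -33.75; θ₄ = -3.375 − 0.25·(-33.75) = 5.0625
φ(5.0625) = 128.14453125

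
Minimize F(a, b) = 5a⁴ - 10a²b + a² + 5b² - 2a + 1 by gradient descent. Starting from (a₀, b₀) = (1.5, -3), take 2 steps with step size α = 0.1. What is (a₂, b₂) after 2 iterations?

∇F = (20a³ - 20ab + 2a - 2, -10a² + 10b)
Step 1: at (1.5, -3), ∇F = (158.5, -52.5) → (1.5, -3) − 0.1·(158.5, -52.5) = (-14.35, 2.25)
Step 2: at (-14.35, 2.25), ∇F = (-58484.7075, -2036.725) → (-14.35, 2.25) − 0.1·(-58484.7075, -2036.725) = (5834.12075, 205.9225)

(5834.12075, 205.9225)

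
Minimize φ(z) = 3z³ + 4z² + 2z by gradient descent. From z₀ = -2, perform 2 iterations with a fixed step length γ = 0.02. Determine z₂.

-3.161248

φ′(z) = 9z² + 8z + 2
z₁ = -2 − 0.02·22 = -2.44
z₂ = -2.44 − 0.02·36.0624 = -3.161248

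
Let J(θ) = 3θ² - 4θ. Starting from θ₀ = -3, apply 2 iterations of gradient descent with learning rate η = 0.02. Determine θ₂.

J′(θ) = 6θ - 4
θ₁ = -3 − 0.02·(-22) = -2.56
θ₂ = -2.56 − 0.02·(-19.36) = -2.1728

-2.1728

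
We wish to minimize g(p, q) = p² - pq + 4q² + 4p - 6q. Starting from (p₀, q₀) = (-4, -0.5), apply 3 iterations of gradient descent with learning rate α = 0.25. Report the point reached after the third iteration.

∇g = (2p - q + 4, -p + 8q - 6)
Step 1: at (-4, -0.5), ∇g = (-3.5, -6) → (-4, -0.5) − 0.25·(-3.5, -6) = (-3.125, 1)
Step 2: at (-3.125, 1), ∇g = (-3.25, 5.125) → (-3.125, 1) − 0.25·(-3.25, 5.125) = (-2.3125, -0.28125)
Step 3: at (-2.3125, -0.28125), ∇g = (-0.34375, -5.9375) → (-2.3125, -0.28125) − 0.25·(-0.34375, -5.9375) = (-2.2265625, 1.203125)

(-2.2265625, 1.203125)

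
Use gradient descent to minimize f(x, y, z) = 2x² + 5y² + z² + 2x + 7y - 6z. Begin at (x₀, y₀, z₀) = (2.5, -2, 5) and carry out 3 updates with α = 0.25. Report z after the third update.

∇f = (4x + 2, 10y + 7, 2z - 6)
Step 1: at (2.5, -2, 5), ∇f = (12, -13, 4) → (2.5, -2, 5) − 0.25·(12, -13, 4) = (-0.5, 1.25, 4)
Step 2: at (-0.5, 1.25, 4), ∇f = (0, 19.5, 2) → (-0.5, 1.25, 4) − 0.25·(0, 19.5, 2) = (-0.5, -3.625, 3.5)
Step 3: at (-0.5, -3.625, 3.5), ∇f = (0, -29.25, 1) → (-0.5, -3.625, 3.5) − 0.25·(0, -29.25, 1) = (-0.5, 3.6875, 3.25)
z = 3.25

3.25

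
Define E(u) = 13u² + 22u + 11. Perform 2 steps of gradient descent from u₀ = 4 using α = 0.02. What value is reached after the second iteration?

0.2704

E′(u) = 26u + 22
u₁ = 4 − 0.02·126 = 1.48
u₂ = 1.48 − 0.02·60.48 = 0.2704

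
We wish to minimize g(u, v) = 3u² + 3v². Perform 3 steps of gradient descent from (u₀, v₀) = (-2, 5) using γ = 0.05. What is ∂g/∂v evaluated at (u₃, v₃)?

10.29

∇g = (6u, 6v)
Step 1: at (-2, 5), ∇g = (-12, 30) → (-2, 5) − 0.05·(-12, 30) = (-1.4, 3.5)
Step 2: at (-1.4, 3.5), ∇g = (-8.4, 21) → (-1.4, 3.5) − 0.05·(-8.4, 21) = (-0.98, 2.45)
Step 3: at (-0.98, 2.45), ∇g = (-5.88, 14.7) → (-0.98, 2.45) − 0.05·(-5.88, 14.7) = (-0.686, 1.715)
∂g/∂v at (-0.686, 1.715) = 10.29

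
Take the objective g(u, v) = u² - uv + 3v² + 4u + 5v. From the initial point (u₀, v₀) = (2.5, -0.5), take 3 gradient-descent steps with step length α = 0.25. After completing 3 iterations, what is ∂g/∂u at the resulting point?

∇g = (2u - v + 4, -u + 6v + 5)
(u₁, v₁) = (2.5, -0.5) − 0.25·(9.5, -0.5) = (0.125, -0.375)
(u₂, v₂) = (0.125, -0.375) − 0.25·(4.625, 2.625) = (-1.03125, -1.03125)
(u₃, v₃) = (-1.03125, -1.03125) − 0.25·(2.96875, -0.15625) = (-1.7734375, -0.9921875)
∂g/∂u at (-1.7734375, -0.9921875) = 1.4453125

1.4453125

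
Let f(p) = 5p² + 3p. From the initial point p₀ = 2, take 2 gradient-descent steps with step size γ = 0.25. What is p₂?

4.875

f′(p) = 10p + 3
Step 1: f′(2) = 23; p₁ = 2 − 0.25·23 = -3.75
Step 2: f′(-3.75) = -34.5; p₂ = -3.75 − 0.25·(-34.5) = 4.875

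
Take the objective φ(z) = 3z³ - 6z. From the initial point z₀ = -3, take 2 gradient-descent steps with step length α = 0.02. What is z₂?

-8.025

φ′(z) = 9z² - 6
z₁ = -3 − 0.02·75 = -4.5
z₂ = -4.5 − 0.02·176.25 = -8.025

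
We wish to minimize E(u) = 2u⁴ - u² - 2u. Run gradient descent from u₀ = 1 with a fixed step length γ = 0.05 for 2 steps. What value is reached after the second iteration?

0.7752

E′(u) = 8u³ - 2u - 2
Step 1: E′(1) = 4; u₁ = 1 − 0.05·4 = 0.8
Step 2: E′(0.8) = 0.496; u₂ = 0.8 − 0.05·0.496 = 0.7752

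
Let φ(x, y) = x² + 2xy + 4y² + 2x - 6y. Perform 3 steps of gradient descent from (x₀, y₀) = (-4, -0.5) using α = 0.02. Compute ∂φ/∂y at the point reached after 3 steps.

∇φ = (2x + 2y + 2, 2x + 8y - 6)
Step 1: at (-4, -0.5), ∇φ = (-7, -18) → (-4, -0.5) − 0.02·(-7, -18) = (-3.86, -0.14)
Step 2: at (-3.86, -0.14), ∇φ = (-6, -14.84) → (-3.86, -0.14) − 0.02·(-6, -14.84) = (-3.74, 0.1568)
Step 3: at (-3.74, 0.1568), ∇φ = (-5.1664, -12.2256) → (-3.74, 0.1568) − 0.02·(-5.1664, -12.2256) = (-3.636672, 0.401312)
∂φ/∂y at (-3.636672, 0.401312) = -10.062848

-10.062848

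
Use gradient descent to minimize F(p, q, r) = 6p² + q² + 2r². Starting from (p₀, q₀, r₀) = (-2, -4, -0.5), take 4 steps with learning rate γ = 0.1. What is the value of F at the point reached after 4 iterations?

∇F = (12p, 2q, 4r)
(p₁, q₁, r₁) = (-2, -4, -0.5) − 0.1·(-24, -8, -2) = (0.4, -3.2, -0.3)
(p₂, q₂, r₂) = (0.4, -3.2, -0.3) − 0.1·(4.8, -6.4, -1.2) = (-0.08, -2.56, -0.18)
(p₃, q₃, r₃) = (-0.08, -2.56, -0.18) − 0.1·(-0.96, -5.12, -0.72) = (0.016, -2.048, -0.108)
(p₄, q₄, r₄) = (0.016, -2.048, -0.108) − 0.1·(0.192, -4.096, -0.432) = (-0.0032, -1.6384, -0.0648)
F(-0.0032, -1.6384, -0.0648) = 2.69281408

2.69281408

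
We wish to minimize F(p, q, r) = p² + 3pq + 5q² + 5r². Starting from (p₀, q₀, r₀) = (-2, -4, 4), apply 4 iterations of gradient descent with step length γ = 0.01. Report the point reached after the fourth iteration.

(-1.45474898, -2.44305492, 2.6244)

∇F = (2p + 3q, 3p + 10q, 10r)
Step 1: at (-2, -4, 4), ∇F = (-16, -46, 40) → (-2, -4, 4) − 0.01·(-16, -46, 40) = (-1.84, -3.54, 3.6)
Step 2: at (-1.84, -3.54, 3.6), ∇F = (-14.3, -40.92, 36) → (-1.84, -3.54, 3.6) − 0.01·(-14.3, -40.92, 36) = (-1.697, -3.1308, 3.24)
Step 3: at (-1.697, -3.1308, 3.24), ∇F = (-12.7864, -36.399, 32.4) → (-1.697, -3.1308, 3.24) − 0.01·(-12.7864, -36.399, 32.4) = (-1.569136, -2.76681, 2.916)
Step 4: at (-1.569136, -2.76681, 2.916), ∇F = (-11.438702, -32.375508, 29.16) → (-1.569136, -2.76681, 2.916) − 0.01·(-11.438702, -32.375508, 29.16) = (-1.45474898, -2.44305492, 2.6244)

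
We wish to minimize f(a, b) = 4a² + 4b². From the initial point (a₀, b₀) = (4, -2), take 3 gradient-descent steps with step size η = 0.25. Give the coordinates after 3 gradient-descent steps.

(-4, 2)

∇f = (8a, 8b)
Step 1: at (4, -2), ∇f = (32, -16) → (4, -2) − 0.25·(32, -16) = (-4, 2)
Step 2: at (-4, 2), ∇f = (-32, 16) → (-4, 2) − 0.25·(-32, 16) = (4, -2)
Step 3: at (4, -2), ∇f = (32, -16) → (4, -2) − 0.25·(32, -16) = (-4, 2)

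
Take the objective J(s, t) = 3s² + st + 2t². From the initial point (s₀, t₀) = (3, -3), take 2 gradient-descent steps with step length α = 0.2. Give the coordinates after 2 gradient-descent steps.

(0.24, -0.24)

∇J = (6s + t, s + 4t)
(s₁, t₁) = (3, -3) − 0.2·(15, -9) = (0, -1.2)
(s₂, t₂) = (0, -1.2) − 0.2·(-1.2, -4.8) = (0.24, -0.24)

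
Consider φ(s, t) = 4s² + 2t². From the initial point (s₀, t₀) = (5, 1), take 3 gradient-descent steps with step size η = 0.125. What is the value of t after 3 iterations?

0.125

∇φ = (8s, 4t)
Step 1: at (5, 1), ∇φ = (40, 4) → (5, 1) − 0.125·(40, 4) = (0, 0.5)
Step 2: at (0, 0.5), ∇φ = (0, 2) → (0, 0.5) − 0.125·(0, 2) = (0, 0.25)
Step 3: at (0, 0.25), ∇φ = (0, 1) → (0, 0.25) − 0.125·(0, 1) = (0, 0.125)
t = 0.125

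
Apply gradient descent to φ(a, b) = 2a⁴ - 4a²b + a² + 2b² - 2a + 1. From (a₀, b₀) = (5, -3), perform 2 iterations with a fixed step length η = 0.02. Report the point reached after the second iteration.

(851.66797056, 23.969088)

∇φ = (8a³ - 8ab + 2a - 2, -4a² + 4b)
(a₁, b₁) = (5, -3) − 0.02·(1128, -112) = (-17.56, -0.76)
(a₂, b₂) = (-17.56, -0.76) − 0.02·(-43461.398528, -1236.4544) = (851.66797056, 23.969088)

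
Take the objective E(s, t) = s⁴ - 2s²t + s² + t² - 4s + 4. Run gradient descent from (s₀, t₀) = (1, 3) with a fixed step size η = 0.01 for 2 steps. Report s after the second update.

∇E = (4s³ - 4st + 2s - 4, -2s² + 2t)
Step 1: at (1, 3), ∇E = (-10, 4) → (1, 3) − 0.01·(-10, 4) = (1.1, 2.96)
Step 2: at (1.1, 2.96), ∇E = (-9.5, 3.5) → (1.1, 2.96) − 0.01·(-9.5, 3.5) = (1.195, 2.925)
s = 1.195

1.195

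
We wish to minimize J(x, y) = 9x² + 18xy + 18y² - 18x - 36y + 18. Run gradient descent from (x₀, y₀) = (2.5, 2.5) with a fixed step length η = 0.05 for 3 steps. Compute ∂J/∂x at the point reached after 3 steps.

-157.878

∇J = (18x + 18y - 18, 18x + 36y - 36)
(x₁, y₁) = (2.5, 2.5) − 0.05·(72, 99) = (-1.1, -2.45)
(x₂, y₂) = (-1.1, -2.45) − 0.05·(-81.9, -144) = (2.995, 4.75)
(x₃, y₃) = (2.995, 4.75) − 0.05·(121.41, 188.91) = (-3.0755, -4.6955)
∂J/∂x at (-3.0755, -4.6955) = -157.878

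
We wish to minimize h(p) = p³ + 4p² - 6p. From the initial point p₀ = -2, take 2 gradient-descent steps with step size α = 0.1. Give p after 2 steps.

0.1

h′(p) = 3p² + 8p - 6
Step 1: h′(-2) = -10; p₁ = -2 − 0.1·(-10) = -1
Step 2: h′(-1) = -11; p₂ = -1 − 0.1·(-11) = 0.1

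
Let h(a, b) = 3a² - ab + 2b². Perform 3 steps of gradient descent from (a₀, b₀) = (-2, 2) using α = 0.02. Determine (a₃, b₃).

(-1.267856, 1.46232)

∇h = (6a - b, -a + 4b)
(a₁, b₁) = (-2, 2) − 0.02·(-14, 10) = (-1.72, 1.8)
(a₂, b₂) = (-1.72, 1.8) − 0.02·(-12.12, 8.92) = (-1.4776, 1.6216)
(a₃, b₃) = (-1.4776, 1.6216) − 0.02·(-10.4872, 7.964) = (-1.267856, 1.46232)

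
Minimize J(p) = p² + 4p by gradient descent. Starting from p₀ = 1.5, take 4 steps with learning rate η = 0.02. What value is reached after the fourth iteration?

J′(p) = 2p + 4
p₁ = 1.5 − 0.02·7 = 1.36
p₂ = 1.36 − 0.02·6.72 = 1.2256
p₃ = 1.2256 − 0.02·6.4512 = 1.096576
p₄ = 1.096576 − 0.02·6.193152 = 0.97271296

0.97271296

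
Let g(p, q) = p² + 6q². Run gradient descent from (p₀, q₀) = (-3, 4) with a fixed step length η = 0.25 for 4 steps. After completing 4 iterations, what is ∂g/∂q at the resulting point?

∇g = (2p, 12q)
(p₁, q₁) = (-3, 4) − 0.25·(-6, 48) = (-1.5, -8)
(p₂, q₂) = (-1.5, -8) − 0.25·(-3, -96) = (-0.75, 16)
(p₃, q₃) = (-0.75, 16) − 0.25·(-1.5, 192) = (-0.375, -32)
(p₄, q₄) = (-0.375, -32) − 0.25·(-0.75, -384) = (-0.1875, 64)
∂g/∂q at (-0.1875, 64) = 768

768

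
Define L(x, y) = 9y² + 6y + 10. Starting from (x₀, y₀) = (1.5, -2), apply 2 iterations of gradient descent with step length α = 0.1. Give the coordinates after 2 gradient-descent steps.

(1.5, -1.4)

∇L = (0, 18y + 6)
(x₁, y₁) = (1.5, -2) − 0.1·(0, -30) = (1.5, 1)
(x₂, y₂) = (1.5, 1) − 0.1·(0, 24) = (1.5, -1.4)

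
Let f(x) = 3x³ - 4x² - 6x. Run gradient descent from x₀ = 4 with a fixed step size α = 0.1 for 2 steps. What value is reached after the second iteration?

f′(x) = 9x² - 8x - 6
x₁ = 4 − 0.1·106 = -6.6
x₂ = -6.6 − 0.1·438.84 = -50.484

-50.484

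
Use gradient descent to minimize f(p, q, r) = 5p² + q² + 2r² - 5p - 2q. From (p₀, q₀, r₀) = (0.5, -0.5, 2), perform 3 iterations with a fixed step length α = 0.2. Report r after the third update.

0.016

∇f = (10p - 5, 2q - 2, 4r)
(p₁, q₁, r₁) = (0.5, -0.5, 2) − 0.2·(0, -3, 8) = (0.5, 0.1, 0.4)
(p₂, q₂, r₂) = (0.5, 0.1, 0.4) − 0.2·(0, -1.8, 1.6) = (0.5, 0.46, 0.08)
(p₃, q₃, r₃) = (0.5, 0.46, 0.08) − 0.2·(0, -1.08, 0.32) = (0.5, 0.676, 0.016)
r = 0.016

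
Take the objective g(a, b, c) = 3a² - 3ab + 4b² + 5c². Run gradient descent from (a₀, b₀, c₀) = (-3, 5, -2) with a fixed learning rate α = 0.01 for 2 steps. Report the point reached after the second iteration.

∇g = (6a - 3b, -3a + 8b, 10c)
Step 1: at (-3, 5, -2), ∇g = (-33, 49, -20) → (-3, 5, -2) − 0.01·(-33, 49, -20) = (-2.67, 4.51, -1.8)
Step 2: at (-2.67, 4.51, -1.8), ∇g = (-29.55, 44.09, -18) → (-2.67, 4.51, -1.8) − 0.01·(-29.55, 44.09, -18) = (-2.3745, 4.0691, -1.62)

(-2.3745, 4.0691, -1.62)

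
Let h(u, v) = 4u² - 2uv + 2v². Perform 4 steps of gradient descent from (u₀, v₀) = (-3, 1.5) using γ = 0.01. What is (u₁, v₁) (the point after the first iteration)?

∇h = (8u - 2v, -2u + 4v)
(u₁, v₁) = (-3, 1.5) − 0.01·(-27, 12) = (-2.73, 1.38)

(-2.73, 1.38)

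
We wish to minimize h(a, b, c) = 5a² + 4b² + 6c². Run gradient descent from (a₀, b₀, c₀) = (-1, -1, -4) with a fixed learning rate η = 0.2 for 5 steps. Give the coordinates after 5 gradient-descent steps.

∇h = (10a, 8b, 12c)
(a₁, b₁, c₁) = (-1, -1, -4) − 0.2·(-10, -8, -48) = (1, 0.6, 5.6)
(a₂, b₂, c₂) = (1, 0.6, 5.6) − 0.2·(10, 4.8, 67.2) = (-1, -0.36, -7.84)
(a₃, b₃, c₃) = (-1, -0.36, -7.84) − 0.2·(-10, -2.88, -94.08) = (1, 0.216, 10.976)
(a₄, b₄, c₄) = (1, 0.216, 10.976) − 0.2·(10, 1.728, 131.712) = (-1, -0.1296, -15.3664)
(a₅, b₅, c₅) = (-1, -0.1296, -15.3664) − 0.2·(-10, -1.0368, -184.3968) = (1, 0.07776, 21.51296)

(1, 0.07776, 21.51296)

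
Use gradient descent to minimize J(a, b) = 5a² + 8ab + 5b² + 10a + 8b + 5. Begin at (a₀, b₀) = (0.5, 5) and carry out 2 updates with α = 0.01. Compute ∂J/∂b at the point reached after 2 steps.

∇J = (10a + 8b + 10, 8a + 10b + 8)
(a₁, b₁) = (0.5, 5) − 0.01·(55, 62) = (-0.05, 4.38)
(a₂, b₂) = (-0.05, 4.38) − 0.01·(44.54, 51.4) = (-0.4954, 3.866)
∂J/∂b at (-0.4954, 3.866) = 42.6968

42.6968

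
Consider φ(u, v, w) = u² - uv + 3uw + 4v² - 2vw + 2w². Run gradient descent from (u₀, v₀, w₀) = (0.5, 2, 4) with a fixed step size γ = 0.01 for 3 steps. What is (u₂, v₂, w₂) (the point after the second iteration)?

∇φ = (2u - v + 3w, -u + 8v - 2w, 3u - 2v + 4w)
(u₁, v₁, w₁) = (0.5, 2, 4) − 0.01·(11, 7.5, 13.5) = (0.39, 1.925, 3.865)
(u₂, v₂, w₂) = (0.39, 1.925, 3.865) − 0.01·(10.45, 7.28, 12.78) = (0.2855, 1.8522, 3.7372)

(0.2855, 1.8522, 3.7372)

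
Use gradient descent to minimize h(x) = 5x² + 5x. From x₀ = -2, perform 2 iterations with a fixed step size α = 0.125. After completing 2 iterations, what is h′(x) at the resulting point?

h′(x) = 10x + 5
Step 1: h′(-2) = -15; x₁ = -2 − 0.125·(-15) = -0.125
Step 2: h′(-0.125) = 3.75; x₂ = -0.125 − 0.125·3.75 = -0.59375
h′(x) at (-0.59375) = -0.9375

-0.9375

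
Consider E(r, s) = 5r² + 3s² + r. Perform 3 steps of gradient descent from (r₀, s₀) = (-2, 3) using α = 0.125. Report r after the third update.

∇E = (10r + 1, 6s)
Step 1: at (-2, 3), ∇E = (-19, 18) → (-2, 3) − 0.125·(-19, 18) = (0.375, 0.75)
Step 2: at (0.375, 0.75), ∇E = (4.75, 4.5) → (0.375, 0.75) − 0.125·(4.75, 4.5) = (-0.21875, 0.1875)
Step 3: at (-0.21875, 0.1875), ∇E = (-1.1875, 1.125) → (-0.21875, 0.1875) − 0.125·(-1.1875, 1.125) = (-0.0703125, 0.046875)
r = -0.0703125

-0.0703125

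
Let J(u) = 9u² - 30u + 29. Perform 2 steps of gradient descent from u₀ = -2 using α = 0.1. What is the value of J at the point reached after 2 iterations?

53.5616

J′(u) = 18u - 30
Step 1: J′(-2) = -66; u₁ = -2 − 0.1·(-66) = 4.6
Step 2: J′(4.6) = 52.8; u₂ = 4.6 − 0.1·52.8 = -0.68
J(-0.68) = 53.5616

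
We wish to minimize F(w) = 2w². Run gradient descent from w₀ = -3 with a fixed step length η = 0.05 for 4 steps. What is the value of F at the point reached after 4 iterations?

F′(w) = 4w
w₁ = -3 − 0.05·(-12) = -2.4
w₂ = -2.4 − 0.05·(-9.6) = -1.92
w₃ = -1.92 − 0.05·(-7.68) = -1.536
w₄ = -1.536 − 0.05·(-6.144) = -1.2288
F(-1.2288) = 3.01989888

3.01989888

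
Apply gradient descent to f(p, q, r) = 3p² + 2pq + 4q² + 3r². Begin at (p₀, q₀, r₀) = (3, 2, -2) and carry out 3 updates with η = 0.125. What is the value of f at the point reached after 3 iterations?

0.027099609375

∇f = (6p + 2q, 2p + 8q, 6r)
Step 1: at (3, 2, -2), ∇f = (22, 22, -12) → (3, 2, -2) − 0.125·(22, 22, -12) = (0.25, -0.75, -0.5)
Step 2: at (0.25, -0.75, -0.5), ∇f = (0, -5.5, -3) → (0.25, -0.75, -0.5) − 0.125·(0, -5.5, -3) = (0.25, -0.0625, -0.125)
Step 3: at (0.25, -0.0625, -0.125), ∇f = (1.375, 0, -0.75) → (0.25, -0.0625, -0.125) − 0.125·(1.375, 0, -0.75) = (0.078125, -0.0625, -0.03125)
f(0.078125, -0.0625, -0.03125) = 0.027099609375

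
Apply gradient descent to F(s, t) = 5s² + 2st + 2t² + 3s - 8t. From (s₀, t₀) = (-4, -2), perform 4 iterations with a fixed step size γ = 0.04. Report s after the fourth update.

-0.70788096

∇F = (10s + 2t + 3, 2s + 4t - 8)
(s₁, t₁) = (-4, -2) − 0.04·(-41, -24) = (-2.36, -1.04)
(s₂, t₂) = (-2.36, -1.04) − 0.04·(-22.68, -16.88) = (-1.4528, -0.3648)
(s₃, t₃) = (-1.4528, -0.3648) − 0.04·(-12.2576, -12.3648) = (-0.962496, 0.129792)
(s₄, t₄) = (-0.962496, 0.129792) − 0.04·(-6.365376, -9.405824) = (-0.70788096, 0.50602496)
s = -0.70788096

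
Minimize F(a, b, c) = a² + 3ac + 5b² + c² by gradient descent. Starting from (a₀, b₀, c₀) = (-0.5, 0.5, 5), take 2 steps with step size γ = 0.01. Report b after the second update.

∇F = (2a + 3c, 10b, 3a + 2c)
(a₁, b₁, c₁) = (-0.5, 0.5, 5) − 0.01·(14, 5, 8.5) = (-0.64, 0.45, 4.915)
(a₂, b₂, c₂) = (-0.64, 0.45, 4.915) − 0.01·(13.465, 4.5, 7.91) = (-0.77465, 0.405, 4.8359)
b = 0.405

0.405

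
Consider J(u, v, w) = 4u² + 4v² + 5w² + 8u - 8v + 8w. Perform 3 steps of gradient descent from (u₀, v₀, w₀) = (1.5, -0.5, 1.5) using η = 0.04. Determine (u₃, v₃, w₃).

∇J = (8u + 8, 8v - 8, 10w + 8)
Step 1: at (1.5, -0.5, 1.5), ∇J = (20, -12, 23) → (1.5, -0.5, 1.5) − 0.04·(20, -12, 23) = (0.7, -0.02, 0.58)
Step 2: at (0.7, -0.02, 0.58), ∇J = (13.6, -8.16, 13.8) → (0.7, -0.02, 0.58) − 0.04·(13.6, -8.16, 13.8) = (0.156, 0.3064, 0.028)
Step 3: at (0.156, 0.3064, 0.028), ∇J = (9.248, -5.5488, 8.28) → (0.156, 0.3064, 0.028) − 0.04·(9.248, -5.5488, 8.28) = (-0.21392, 0.528352, -0.3032)

(-0.21392, 0.528352, -0.3032)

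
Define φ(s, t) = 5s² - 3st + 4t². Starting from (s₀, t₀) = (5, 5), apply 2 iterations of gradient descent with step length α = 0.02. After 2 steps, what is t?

∇φ = (10s - 3t, -3s + 8t)
(s₁, t₁) = (5, 5) − 0.02·(35, 25) = (4.3, 4.5)
(s₂, t₂) = (4.3, 4.5) − 0.02·(29.5, 23.1) = (3.71, 4.038)
t = 4.038

4.038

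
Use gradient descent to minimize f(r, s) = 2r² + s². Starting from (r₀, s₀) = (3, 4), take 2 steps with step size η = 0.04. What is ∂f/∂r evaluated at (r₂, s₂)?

8.4672

∇f = (4r, 2s)
(r₁, s₁) = (3, 4) − 0.04·(12, 8) = (2.52, 3.68)
(r₂, s₂) = (2.52, 3.68) − 0.04·(10.08, 7.36) = (2.1168, 3.3856)
∂f/∂r at (2.1168, 3.3856) = 8.4672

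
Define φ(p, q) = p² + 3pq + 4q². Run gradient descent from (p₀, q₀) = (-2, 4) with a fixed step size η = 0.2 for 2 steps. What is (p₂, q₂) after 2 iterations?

∇φ = (2p + 3q, 3p + 8q)
Step 1: at (-2, 4), ∇φ = (8, 26) → (-2, 4) − 0.2·(8, 26) = (-3.6, -1.2)
Step 2: at (-3.6, -1.2), ∇φ = (-10.8, -20.4) → (-3.6, -1.2) − 0.2·(-10.8, -20.4) = (-1.44, 2.88)

(-1.44, 2.88)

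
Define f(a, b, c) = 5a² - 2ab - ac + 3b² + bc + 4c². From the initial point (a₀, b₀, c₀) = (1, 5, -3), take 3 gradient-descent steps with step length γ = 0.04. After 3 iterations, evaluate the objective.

21.857173495808

∇f = (10a - 2b - c, -2a + 6b + c, -a + b + 8c)
Step 1: at (1, 5, -3), ∇f = (3, 25, -20) → (1, 5, -3) − 0.04·(3, 25, -20) = (0.88, 4, -2.2)
Step 2: at (0.88, 4, -2.2), ∇f = (3, 20.04, -14.48) → (0.88, 4, -2.2) − 0.04·(3, 20.04, -14.48) = (0.76, 3.1984, -1.6208)
Step 3: at (0.76, 3.1984, -1.6208), ∇f = (2.824, 16.0496, -10.528) → (0.76, 3.1984, -1.6208) − 0.04·(2.824, 16.0496, -10.528) = (0.64704, 2.556416, -1.19968)
f(0.64704, 2.556416, -1.19968) = 21.857173495808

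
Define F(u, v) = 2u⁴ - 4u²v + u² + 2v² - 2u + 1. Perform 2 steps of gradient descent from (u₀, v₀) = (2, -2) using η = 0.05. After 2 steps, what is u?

8.1736

∇F = (8u³ - 8uv + 2u - 2, -4u² + 4v)
Step 1: at (2, -2), ∇F = (98, -24) → (2, -2) − 0.05·(98, -24) = (-2.9, -0.8)
Step 2: at (-2.9, -0.8), ∇F = (-221.472, -36.84) → (-2.9, -0.8) − 0.05·(-221.472, -36.84) = (8.1736, 1.042)
u = 8.1736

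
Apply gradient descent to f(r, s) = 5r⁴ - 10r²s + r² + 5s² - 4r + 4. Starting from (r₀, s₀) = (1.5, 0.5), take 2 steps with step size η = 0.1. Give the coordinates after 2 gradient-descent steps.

∇f = (20r³ - 20rs + 2r - 4, -10r² + 10s)
Step 1: at (1.5, 0.5), ∇f = (51.5, -17.5) → (1.5, 0.5) − 0.1·(51.5, -17.5) = (-3.65, 2.25)
Step 2: at (-3.65, 2.25), ∇f = (-819.5925, -110.725) → (-3.65, 2.25) − 0.1·(-819.5925, -110.725) = (78.30925, 13.3225)

(78.30925, 13.3225)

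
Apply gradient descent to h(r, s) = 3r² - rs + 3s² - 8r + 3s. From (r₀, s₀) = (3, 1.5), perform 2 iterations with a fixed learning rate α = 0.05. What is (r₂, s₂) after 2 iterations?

(2.255, 0.71375)

∇h = (6r - s - 8, -r + 6s + 3)
Step 1: at (3, 1.5), ∇h = (8.5, 9) → (3, 1.5) − 0.05·(8.5, 9) = (2.575, 1.05)
Step 2: at (2.575, 1.05), ∇h = (6.4, 6.725) → (2.575, 1.05) − 0.05·(6.4, 6.725) = (2.255, 0.71375)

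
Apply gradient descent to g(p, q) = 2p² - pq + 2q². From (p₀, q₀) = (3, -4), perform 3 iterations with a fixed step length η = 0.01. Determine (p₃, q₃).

∇g = (4p - q, -p + 4q)
Step 1: at (3, -4), ∇g = (16, -19) → (3, -4) − 0.01·(16, -19) = (2.84, -3.81)
Step 2: at (2.84, -3.81), ∇g = (15.17, -18.08) → (2.84, -3.81) − 0.01·(15.17, -18.08) = (2.6883, -3.6292)
Step 3: at (2.6883, -3.6292), ∇g = (14.3824, -17.2051) → (2.6883, -3.6292) − 0.01·(14.3824, -17.2051) = (2.544476, -3.457149)

(2.544476, -3.457149)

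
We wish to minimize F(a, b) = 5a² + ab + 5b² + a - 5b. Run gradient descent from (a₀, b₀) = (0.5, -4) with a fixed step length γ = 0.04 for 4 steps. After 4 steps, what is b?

-0.10824448

∇F = (10a + b + 1, a + 10b - 5)
Step 1: at (0.5, -4), ∇F = (2, -44.5) → (0.5, -4) − 0.04·(2, -44.5) = (0.42, -2.22)
Step 2: at (0.42, -2.22), ∇F = (2.98, -26.78) → (0.42, -2.22) − 0.04·(2.98, -26.78) = (0.3008, -1.1488)
Step 3: at (0.3008, -1.1488), ∇F = (2.8592, -16.1872) → (0.3008, -1.1488) − 0.04·(2.8592, -16.1872) = (0.186432, -0.501312)
Step 4: at (0.186432, -0.501312), ∇F = (2.363008, -9.826688) → (0.186432, -0.501312) − 0.04·(2.363008, -9.826688) = (0.09191168, -0.10824448)
b = -0.10824448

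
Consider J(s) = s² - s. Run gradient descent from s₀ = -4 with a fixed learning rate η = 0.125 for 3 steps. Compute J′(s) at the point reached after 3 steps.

-3.796875

J′(s) = 2s - 1
s₁ = -4 − 0.125·(-9) = -2.875
s₂ = -2.875 − 0.125·(-6.75) = -2.03125
s₃ = -2.03125 − 0.125·(-5.0625) = -1.3984375
J′(s) at (-1.3984375) = -3.796875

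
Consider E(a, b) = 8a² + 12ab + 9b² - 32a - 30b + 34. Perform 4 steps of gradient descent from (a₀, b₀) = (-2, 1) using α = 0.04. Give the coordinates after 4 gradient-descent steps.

∇E = (16a + 12b - 32, 12a + 18b - 30)
Step 1: at (-2, 1), ∇E = (-52, -36) → (-2, 1) − 0.04·(-52, -36) = (0.08, 2.44)
Step 2: at (0.08, 2.44), ∇E = (-1.44, 14.88) → (0.08, 2.44) − 0.04·(-1.44, 14.88) = (0.1376, 1.8448)
Step 3: at (0.1376, 1.8448), ∇E = (-7.6608, 4.8576) → (0.1376, 1.8448) − 0.04·(-7.6608, 4.8576) = (0.444032, 1.650496)
Step 4: at (0.444032, 1.650496), ∇E = (-5.089536, 5.037312) → (0.444032, 1.650496) − 0.04·(-5.089536, 5.037312) = (0.64761344, 1.44900352)

(0.64761344, 1.44900352)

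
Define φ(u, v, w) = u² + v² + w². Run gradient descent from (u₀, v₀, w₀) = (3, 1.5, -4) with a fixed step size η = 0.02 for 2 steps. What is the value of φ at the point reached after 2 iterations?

∇φ = (2u, 2v, 2w)
(u₁, v₁, w₁) = (3, 1.5, -4) − 0.02·(6, 3, -8) = (2.88, 1.44, -3.84)
(u₂, v₂, w₂) = (2.88, 1.44, -3.84) − 0.02·(5.76, 2.88, -7.68) = (2.7648, 1.3824, -3.6864)
φ(2.7648, 1.3824, -3.6864) = 23.14469376

23.14469376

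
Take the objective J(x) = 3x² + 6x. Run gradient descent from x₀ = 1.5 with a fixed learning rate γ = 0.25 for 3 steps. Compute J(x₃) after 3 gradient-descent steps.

J′(x) = 6x + 6
x₁ = 1.5 − 0.25·15 = -2.25
x₂ = -2.25 − 0.25·(-7.5) = -0.375
x₃ = -0.375 − 0.25·3.75 = -1.3125
J(-1.3125) = -2.70703125

-2.70703125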